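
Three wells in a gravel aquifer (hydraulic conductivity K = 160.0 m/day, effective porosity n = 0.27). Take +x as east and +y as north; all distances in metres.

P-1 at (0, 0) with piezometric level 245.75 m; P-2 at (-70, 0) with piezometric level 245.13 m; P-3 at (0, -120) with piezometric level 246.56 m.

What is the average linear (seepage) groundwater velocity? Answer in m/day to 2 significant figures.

∂h/∂x = (245.13 − 245.75) / (-70 − 0) = +0.008857
∂h/∂y = (246.56 − 245.75) / (-120 − 0) = -0.006750
|∇h| = √(0.008857² + -0.006750²) = 0.01114
Seepage velocity v = K·i/n = 160.0 × 0.01114 / 0.27 = 6.601 m/day.

6.6 m/day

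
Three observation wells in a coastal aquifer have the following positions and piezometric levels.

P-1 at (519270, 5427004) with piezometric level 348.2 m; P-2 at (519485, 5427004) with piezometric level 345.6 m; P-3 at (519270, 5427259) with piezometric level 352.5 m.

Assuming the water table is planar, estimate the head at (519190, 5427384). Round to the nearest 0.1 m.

∂h/∂x = (345.6 − 348.2) / (519485 − 519270) = -0.01209
∂h/∂y = (352.5 − 348.2) / (5427259 − 5427004) = +0.01686
h(519190, 5427384) = 348.2 + (-0.01209)·(-80) + (+0.01686)·(380) = 348.2 +0.967 +6.408 = 355.575 m.

355.6 m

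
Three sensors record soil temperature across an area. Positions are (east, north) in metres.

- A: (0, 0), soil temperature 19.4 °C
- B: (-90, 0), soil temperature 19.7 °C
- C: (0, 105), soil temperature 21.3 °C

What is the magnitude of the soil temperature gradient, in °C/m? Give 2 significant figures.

0.018 °C/m

∂T/∂x = (19.7 − 19.4) / (-90 − 0) = -0.003333
∂T/∂y = (21.3 − 19.4) / (105 − 0) = +0.01810
|∇f| = √(-0.003333² + 0.01810²) = 0.0184 °C/m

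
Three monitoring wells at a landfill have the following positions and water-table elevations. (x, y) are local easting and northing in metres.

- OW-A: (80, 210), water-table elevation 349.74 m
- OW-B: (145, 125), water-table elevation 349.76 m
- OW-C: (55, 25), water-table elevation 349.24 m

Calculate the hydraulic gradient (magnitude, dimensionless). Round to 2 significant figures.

With h = a·x + b·y + c and OW-A as origin, the differences give:
  65·a + (-85)·b = +0.02
  (-25)·a + (-185)·b = -0.50
Eliminate b (×(-185) and ×(-85), subtract): -14150·a = -46.200 → a = ∂h/∂x = +0.003265
Back-substitute: b = ∂h/∂y = +0.002261.
|∇h| = √(0.003265² + 0.002261²) = 0.003971

0.0040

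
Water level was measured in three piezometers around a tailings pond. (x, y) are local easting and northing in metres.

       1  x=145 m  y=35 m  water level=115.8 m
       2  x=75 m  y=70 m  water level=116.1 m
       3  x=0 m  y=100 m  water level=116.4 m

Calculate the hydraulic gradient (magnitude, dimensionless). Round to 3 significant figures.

Three-point gradient (reference 1): Δ to 2 = (-70, 35, +0.3), Δ to 3 = (-145, 65, +0.6).
∂h/∂x = -0.002857, ∂h/∂y = +0.002857 (det = 525).
|∇h| = √(-0.002857² + 0.002857²) = 0.00404

0.00404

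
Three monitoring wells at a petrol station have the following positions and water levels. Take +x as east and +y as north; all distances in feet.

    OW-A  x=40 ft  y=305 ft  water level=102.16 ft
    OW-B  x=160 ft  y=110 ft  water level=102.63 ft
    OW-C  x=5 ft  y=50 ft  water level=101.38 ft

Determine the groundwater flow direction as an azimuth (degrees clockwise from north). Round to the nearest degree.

254°

With h = a·x + b·y + c and OW-A as origin, the differences give:
  120·a + (-195)·b = +0.47
  (-35)·a + (-255)·b = -0.78
Eliminate b (×(-255) and ×(-195), subtract): -37425·a = -271.950 → a = ∂h/∂x = +0.007267
Back-substitute: b = ∂h/∂y = +0.002061.
Flow direction (−∇h) has components (-0.007267 E, -0.002061 N).
Azimuth = atan2(E, N) = atan2(-0.007267, -0.002061) = 254.2° ≈ 254°.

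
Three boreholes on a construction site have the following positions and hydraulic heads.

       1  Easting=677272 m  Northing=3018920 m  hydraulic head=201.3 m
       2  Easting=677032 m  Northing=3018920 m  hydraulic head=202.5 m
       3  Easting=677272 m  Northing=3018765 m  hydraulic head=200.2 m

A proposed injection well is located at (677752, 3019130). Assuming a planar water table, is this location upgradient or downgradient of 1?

downgradient

∂h/∂x = (202.5 − 201.3) / (677032 − 677272) = -0.005000
∂h/∂y = (200.2 − 201.3) / (3018765 − 3018920) = +0.007097
Head at (677752, 3019130) = 201.3 + (-0.005000)·(480) + (+0.007097)·(210) = 200.39 m.
That is lower than the 201.3 m at 1, so the point is downgradient.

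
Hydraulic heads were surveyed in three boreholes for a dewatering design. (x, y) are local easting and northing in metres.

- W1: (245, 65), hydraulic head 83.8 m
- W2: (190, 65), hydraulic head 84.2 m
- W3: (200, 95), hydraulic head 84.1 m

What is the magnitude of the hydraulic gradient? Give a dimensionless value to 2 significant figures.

Differences from W1: to W2 (Δx, Δy, Δh) = (-55, 0, +0.4); to W3 = (-45, 30, +0.3).
Determinant of the coordinate differences = (-55)·30 − (-45)·0 = -1650.
∂h/∂x = [(+0.4)·30 − (+0.3)·0] / -1650 = -0.007273
∂h/∂y = [(-55)·(+0.3) − (-45)·(+0.4)] / -1650 = -0.0009091
|∇h| = √(-0.007273² + -0.0009091²) = 0.00733

0.0073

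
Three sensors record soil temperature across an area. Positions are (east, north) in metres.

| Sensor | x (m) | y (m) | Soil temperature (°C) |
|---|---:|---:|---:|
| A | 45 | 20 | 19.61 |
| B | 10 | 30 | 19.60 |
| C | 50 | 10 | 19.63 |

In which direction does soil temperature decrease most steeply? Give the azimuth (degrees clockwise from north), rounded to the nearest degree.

Taking A as reference: B−A = (-35, 10, -0.01); C−A = (5, -10, +0.02).
Determinant of the coordinate differences = (-35)·(-10) − 5·10 = 300.
∂T/∂x = [(-0.01)·(-10) − (+0.02)·10] / 300 = -0.0003333
∂T/∂y = [(-35)·(+0.02) − 5·(-0.01)] / 300 = -0.002167
Steepest decrease is along −∇f: components (+0.0003333 E, +0.002167 N).
Azimuth = atan2(+0.0003333, +0.002167) = 8.7° ≈ 009°.

009°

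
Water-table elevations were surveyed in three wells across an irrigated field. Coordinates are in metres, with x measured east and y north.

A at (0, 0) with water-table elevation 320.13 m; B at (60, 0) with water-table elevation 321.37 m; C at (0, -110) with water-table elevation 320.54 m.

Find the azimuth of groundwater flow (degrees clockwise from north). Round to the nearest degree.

∂h/∂x = (321.37 − 320.13) / (60 − 0) = +0.02067
∂h/∂y = (320.54 − 320.13) / (-110 − 0) = -0.003727
Flow direction (−∇h) has components (-0.02067 E, +0.003727 N).
Azimuth = atan2(E, N) = atan2(-0.02067, +0.003727) = 280.2° ≈ 280°.

280°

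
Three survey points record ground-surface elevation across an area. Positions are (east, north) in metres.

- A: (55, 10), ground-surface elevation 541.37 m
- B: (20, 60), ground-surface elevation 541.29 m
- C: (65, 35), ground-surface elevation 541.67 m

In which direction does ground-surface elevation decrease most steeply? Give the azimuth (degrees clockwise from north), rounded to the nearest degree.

240°

Taking A as reference: B−A = (-35, 50, -0.08); C−A = (10, 25, +0.30).
Determinant of the coordinate differences = (-35)·25 − 10·50 = -1375.
∂z/∂x = [(-0.08)·25 − (+0.30)·50] / -1375 = +0.01236
∂z/∂y = [(-35)·(+0.30) − 10·(-0.08)] / -1375 = +0.007055
Steepest decrease is along −∇f: components (-0.01236 E, -0.007055 N).
Azimuth = atan2(-0.01236, -0.007055) = 240.3° ≈ 240°.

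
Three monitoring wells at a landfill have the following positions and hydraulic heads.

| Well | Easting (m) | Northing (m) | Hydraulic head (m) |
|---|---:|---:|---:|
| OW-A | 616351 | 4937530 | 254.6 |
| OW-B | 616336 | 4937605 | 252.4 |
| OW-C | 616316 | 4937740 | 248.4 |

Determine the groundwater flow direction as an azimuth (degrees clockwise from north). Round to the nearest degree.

011°

With h = a·x + b·y + c and OW-A as origin, the differences give:
  (-15)·a + 75·b = -2.2
  (-35)·a + 210·b = -6.2
Eliminate b (×210 and ×75, subtract): -525·a = 3.00 → a = ∂h/∂x = -0.005714
Back-substitute: b = ∂h/∂y = -0.03048.
Flow direction (−∇h) has components (+0.005714 E, +0.03048 N).
Azimuth = atan2(E, N) = atan2(+0.005714, +0.03048) = 10.6° ≈ 011°.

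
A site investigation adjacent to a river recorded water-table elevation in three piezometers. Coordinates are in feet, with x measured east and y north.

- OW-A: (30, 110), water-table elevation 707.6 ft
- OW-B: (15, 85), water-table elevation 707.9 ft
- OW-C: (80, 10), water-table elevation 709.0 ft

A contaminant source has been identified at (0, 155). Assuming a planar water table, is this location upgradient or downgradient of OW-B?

downgradient

Taking OW-A as reference: OW-B−OW-A = (-15, -25, +0.3); OW-C−OW-A = (50, -100, +1.4).
Solve a·Δx + b·Δy = Δh: det = (-15)·(-100) − 50·(-25) = 2750.
∂h/∂x = [(+0.3)·(-100) − (+1.4)·(-25)] / 2750 = +0.001818
∂h/∂y = [(-15)·(+1.4) − 50·(+0.3)] / 2750 = -0.01309
Head at (0, 155) = 707.6 + (+0.001818)·(-30) + (-0.01309)·(45) = 706.96 ft.
That is lower than the 707.9 ft at OW-B, so the point is downgradient.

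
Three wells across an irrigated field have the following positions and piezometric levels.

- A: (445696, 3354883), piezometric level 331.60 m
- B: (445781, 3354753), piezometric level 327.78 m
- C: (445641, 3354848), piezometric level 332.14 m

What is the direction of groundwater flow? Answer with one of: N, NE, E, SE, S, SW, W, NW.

SE

With h = a·x + b·y + c and A as origin, the differences give:
  85·a + (-130)·b = -3.82
  (-55)·a + (-35)·b = +0.54
Eliminate b (×(-35) and ×(-130), subtract): -10125·a = 203.900 → a = ∂h/∂x = -0.02014
Back-substitute: b = ∂h/∂y = +0.01622.
Flow = −∇h = (+0.02014 east, -0.01622 north), which points southeast.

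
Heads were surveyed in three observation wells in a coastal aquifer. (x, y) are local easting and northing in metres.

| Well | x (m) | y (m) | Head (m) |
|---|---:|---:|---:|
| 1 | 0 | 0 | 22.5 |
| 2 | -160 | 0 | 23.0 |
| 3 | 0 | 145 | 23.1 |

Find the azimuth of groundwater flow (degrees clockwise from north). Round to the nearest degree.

∂h/∂x = (23.0 − 22.5) / (-160 − 0) = -0.003125
∂h/∂y = (23.1 − 22.5) / (145 − 0) = +0.004138
Flow direction (−∇h) has components (+0.003125 E, -0.004138 N).
Azimuth = atan2(E, N) = atan2(+0.003125, -0.004138) = 142.9° ≈ 143°.

143°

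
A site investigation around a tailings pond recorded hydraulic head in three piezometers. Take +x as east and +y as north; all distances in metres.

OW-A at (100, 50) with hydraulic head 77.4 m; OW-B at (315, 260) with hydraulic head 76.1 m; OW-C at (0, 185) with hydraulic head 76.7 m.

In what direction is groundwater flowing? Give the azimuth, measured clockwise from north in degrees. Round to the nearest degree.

Differences from OW-A: to OW-B (Δx, Δy, Δh) = (215, 210, -1.3); to OW-C = (-100, 135, -0.7).
Solve a·Δx + b·Δy = Δh: det = 215·135 − (-100)·210 = 50025.
∂h/∂x = [(-1.3)·135 − (-0.7)·210] / 50025 = -0.0005697
∂h/∂y = [215·(-0.7) − (-100)·(-1.3)] / 50025 = -0.005607
Flow direction (−∇h) has components (+0.0005697 E, +0.005607 N).
Azimuth = atan2(E, N) = atan2(+0.0005697, +0.005607) = 5.8° ≈ 006°.

006°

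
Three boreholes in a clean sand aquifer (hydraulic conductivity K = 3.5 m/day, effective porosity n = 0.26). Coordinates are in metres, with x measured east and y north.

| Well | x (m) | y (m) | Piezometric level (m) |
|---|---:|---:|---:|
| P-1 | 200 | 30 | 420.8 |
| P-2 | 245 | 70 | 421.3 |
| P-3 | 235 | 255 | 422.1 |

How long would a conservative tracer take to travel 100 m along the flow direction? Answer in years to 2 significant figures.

2.4 years

Three-point gradient (reference P-1): Δ to P-2 = (45, 40, +0.5), Δ to P-3 = (35, 225, +1.3).
∂h/∂x = +0.006934, ∂h/∂y = +0.004699 (det = 8725).
|∇h| = √(0.006934² + 0.004699²) = 0.008376
Seepage velocity v = K·i/n = 3.5 × 0.008376 / 0.26 = 0.1128 m/day.
t = 100 / 0.1128 = 886.5 days = 2.43 years.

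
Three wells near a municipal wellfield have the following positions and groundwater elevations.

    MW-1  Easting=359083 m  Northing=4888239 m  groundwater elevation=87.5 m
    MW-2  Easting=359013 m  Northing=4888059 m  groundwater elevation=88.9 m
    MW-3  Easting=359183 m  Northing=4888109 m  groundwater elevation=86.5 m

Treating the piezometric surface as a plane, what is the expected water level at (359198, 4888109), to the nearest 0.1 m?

86.3 m

With h = a·x + b·y + c and MW-1 as origin, the differences give:
  (-70)·a + (-180)·b = +1.4
  100·a + (-130)·b = -1.0
Eliminate b (×(-130) and ×(-180), subtract): 27100·a = -362.00 → a = ∂h/∂x = -0.01336
Back-substitute: b = ∂h/∂y = -0.002583.
h(359198, 4888109) = 87.5 + (-0.01336)·(115) + (-0.002583)·(-130) = 87.5 -1.536 +0.336 = 86.300 m.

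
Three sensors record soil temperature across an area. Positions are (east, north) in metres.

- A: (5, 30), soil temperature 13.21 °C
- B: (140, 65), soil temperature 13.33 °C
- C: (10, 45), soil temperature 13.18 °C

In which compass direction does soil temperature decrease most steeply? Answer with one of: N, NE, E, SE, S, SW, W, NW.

NW

Differences from A: to B (Δx, Δy, Δh) = (135, 35, +0.12); to C = (5, 15, -0.03).
Determinant of the coordinate differences = 135·15 − 5·35 = 1850.
∂T/∂x = [(+0.12)·15 − (-0.03)·35] / 1850 = +0.001541
∂T/∂y = [135·(-0.03) − 5·(+0.12)] / 1850 = -0.002514
Steepest decrease is along −∇f = (-0.001541 E, +0.002514 N) → northwest.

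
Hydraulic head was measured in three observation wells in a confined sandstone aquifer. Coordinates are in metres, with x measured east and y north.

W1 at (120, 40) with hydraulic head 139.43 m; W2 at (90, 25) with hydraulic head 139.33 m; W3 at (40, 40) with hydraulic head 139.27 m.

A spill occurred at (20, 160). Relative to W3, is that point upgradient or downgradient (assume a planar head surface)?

upgradient

Three-point gradient (reference W1): Δ to W2 = (-30, -15, -0.10), Δ to W3 = (-80, 0, -0.16).
∂h/∂x = +0.002000, ∂h/∂y = +0.002667 (det = -1200).
Head at (20, 160) = 139.43 + (+0.002000)·(-100) + (+0.002667)·(120) = 139.55 m.
That is higher than the 139.27 m at W3, so the point is upgradient.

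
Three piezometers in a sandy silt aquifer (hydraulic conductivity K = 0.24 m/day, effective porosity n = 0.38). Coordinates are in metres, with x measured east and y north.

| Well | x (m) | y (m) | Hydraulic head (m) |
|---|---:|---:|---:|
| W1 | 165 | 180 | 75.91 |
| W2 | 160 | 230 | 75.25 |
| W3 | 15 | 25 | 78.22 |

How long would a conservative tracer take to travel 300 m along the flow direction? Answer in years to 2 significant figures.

Taking W1 as reference: W2−W1 = (-5, 50, -0.66); W3−W1 = (-150, -155, +2.31).
Solve a·Δx + b·Δy = Δh: det = (-5)·(-155) − (-150)·50 = 8275.
∂h/∂x = [(-0.66)·(-155) − (+2.31)·50] / 8275 = -0.001595
∂h/∂y = [(-5)·(+2.31) − (-150)·(-0.66)] / 8275 = -0.01336
|∇h| = √(-0.001595² + -0.01336²) = 0.01345
Seepage velocity v = K·i/n = 0.24 × 0.01345 / 0.38 = 0.008495 m/day.
t = 300 / 0.008495 = 3.531e+04 days = 96.7 years.

97 years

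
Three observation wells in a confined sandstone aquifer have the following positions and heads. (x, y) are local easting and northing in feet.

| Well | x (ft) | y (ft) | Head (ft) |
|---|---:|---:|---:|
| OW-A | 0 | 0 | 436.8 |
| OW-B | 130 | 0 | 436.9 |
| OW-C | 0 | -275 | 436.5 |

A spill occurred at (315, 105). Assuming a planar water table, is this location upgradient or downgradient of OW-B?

upgradient

∂h/∂x = (436.9 − 436.8) / (130 − 0) = +0.0007692
∂h/∂y = (436.5 − 436.8) / (-275 − 0) = +0.001091
Head at (315, 105) = 436.8 + (+0.0007692)·(315) + (+0.001091)·(105) = 437.16 ft.
That is higher than the 436.9 ft at OW-B, so the point is upgradient.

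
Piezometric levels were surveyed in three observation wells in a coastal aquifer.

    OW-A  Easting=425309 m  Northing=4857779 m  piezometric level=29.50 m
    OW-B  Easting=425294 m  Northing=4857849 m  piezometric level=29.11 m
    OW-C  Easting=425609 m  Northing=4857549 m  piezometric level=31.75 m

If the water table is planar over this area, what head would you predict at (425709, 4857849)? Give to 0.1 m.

30.7 m

With h = a·x + b·y + c and OW-A as origin, the differences give:
  (-15)·a + 70·b = -0.39
  300·a + (-230)·b = +2.25
Eliminate b (×(-230) and ×70, subtract): -17550·a = -67.800 → a = ∂h/∂x = +0.003863
Back-substitute: b = ∂h/∂y = -0.004744.
h(425709, 4857849) = 29.50 + (+0.003863)·(400) + (-0.004744)·(70) = 29.50 +1.545 -0.332 = 30.713 m.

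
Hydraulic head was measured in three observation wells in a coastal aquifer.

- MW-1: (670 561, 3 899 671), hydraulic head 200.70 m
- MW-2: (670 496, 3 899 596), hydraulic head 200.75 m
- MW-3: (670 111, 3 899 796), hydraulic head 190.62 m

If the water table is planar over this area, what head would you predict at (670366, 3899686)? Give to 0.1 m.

With h = a·x + b·y + c and MW-1 as origin, the differences give:
  (-65)·a + (-75)·b = +0.05
  (-450)·a + 125·b = -10.08
Eliminate b (×125 and ×(-75), subtract): -41875·a = -749.750 → a = ∂h/∂x = +0.01790
Back-substitute: b = ∂h/∂y = -0.01618.
h(670366, 3899686) = 200.70 + (+0.01790)·(-195) + (-0.01618)·(15) = 200.70 -3.491 -0.243 = 196.966 m.

197.0 m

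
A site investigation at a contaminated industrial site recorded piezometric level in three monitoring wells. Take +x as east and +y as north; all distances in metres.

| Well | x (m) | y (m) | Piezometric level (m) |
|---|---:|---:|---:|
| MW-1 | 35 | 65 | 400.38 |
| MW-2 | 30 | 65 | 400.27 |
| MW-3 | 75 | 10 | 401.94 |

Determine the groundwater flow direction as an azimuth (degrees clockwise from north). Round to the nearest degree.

299°

With h = a·x + b·y + c and MW-1 as origin, the differences give:
  (-5)·a + 0·b = -0.11
  40·a + (-55)·b = +1.56
Eliminate b (×(-55) and ×0, subtract): 275·a = 6.050 → a = ∂h/∂x = +0.02200
Back-substitute: b = ∂h/∂y = -0.01236.
Flow direction (−∇h) has components (-0.02200 E, +0.01236 N).
Azimuth = atan2(E, N) = atan2(-0.02200, +0.01236) = 299.3° ≈ 299°.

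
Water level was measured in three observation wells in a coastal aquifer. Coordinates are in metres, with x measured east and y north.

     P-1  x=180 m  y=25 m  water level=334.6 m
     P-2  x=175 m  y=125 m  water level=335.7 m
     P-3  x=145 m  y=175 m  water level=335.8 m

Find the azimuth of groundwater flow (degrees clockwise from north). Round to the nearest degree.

234°

Taking P-1 as reference: P-2−P-1 = (-5, 100, +1.1); P-3−P-1 = (-35, 150, +1.2).
Determinant of the coordinate differences = (-5)·150 − (-35)·100 = 2750.
∂h/∂x = [(+1.1)·150 − (+1.2)·100] / 2750 = +0.01636
∂h/∂y = [(-5)·(+1.2) − (-35)·(+1.1)] / 2750 = +0.01182
Flow direction (−∇h) has components (-0.01636 E, -0.01182 N).
Azimuth = atan2(E, N) = atan2(-0.01636, -0.01182) = 234.2° ≈ 234°.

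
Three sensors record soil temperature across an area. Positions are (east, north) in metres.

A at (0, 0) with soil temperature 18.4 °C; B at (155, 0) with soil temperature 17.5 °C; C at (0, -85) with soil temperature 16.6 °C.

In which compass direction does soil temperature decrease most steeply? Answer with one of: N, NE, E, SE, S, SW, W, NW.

S

∂T/∂x = (17.5 − 18.4) / (155 − 0) = -0.005806
∂T/∂y = (16.6 − 18.4) / (-85 − 0) = +0.02118
Steepest decrease is along −∇f = (+0.005806 E, -0.02118 N) → south.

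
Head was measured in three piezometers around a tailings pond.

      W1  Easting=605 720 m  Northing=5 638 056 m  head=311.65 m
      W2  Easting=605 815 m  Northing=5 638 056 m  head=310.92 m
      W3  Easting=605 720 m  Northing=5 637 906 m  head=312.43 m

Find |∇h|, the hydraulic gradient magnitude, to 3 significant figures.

∂h/∂x = (310.92 − 311.65) / (605815 − 605720) = -0.007684
∂h/∂y = (312.43 − 311.65) / (5637906 − 5638056) = -0.005200
|∇h| = √(-0.007684² + -0.005200²) = 0.009278

0.00928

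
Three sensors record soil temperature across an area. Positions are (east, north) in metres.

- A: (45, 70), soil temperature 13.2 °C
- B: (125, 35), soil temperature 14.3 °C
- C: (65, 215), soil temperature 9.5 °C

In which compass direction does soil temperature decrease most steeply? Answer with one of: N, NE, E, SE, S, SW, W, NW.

N

Differences from A: to B (Δx, Δy, Δh) = (80, -35, +1.1); to C = (20, 145, -3.7).
Solve a·Δx + b·Δy = ΔT: det = 80·145 − 20·(-35) = 12300.
∂T/∂x = [(+1.1)·145 − (-3.7)·(-35)] / 12300 = +0.002439
∂T/∂y = [80·(-3.7) − 20·(+1.1)] / 12300 = -0.02585
Steepest decrease is along −∇f = (-0.002439 E, +0.02585 N) → north.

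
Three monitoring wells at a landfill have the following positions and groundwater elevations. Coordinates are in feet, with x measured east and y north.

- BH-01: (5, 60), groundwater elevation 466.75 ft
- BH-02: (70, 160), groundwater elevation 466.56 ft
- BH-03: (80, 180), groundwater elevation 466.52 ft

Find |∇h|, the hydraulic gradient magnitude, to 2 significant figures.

0.0024

Taking BH-01 as reference: BH-02−BH-01 = (65, 100, -0.19); BH-03−BH-01 = (75, 120, -0.23).
Solve a·Δx + b·Δy = Δh: det = 65·120 − 75·100 = 300.
∂h/∂x = [(-0.19)·120 − (-0.23)·100] / 300 = +0.0006667
∂h/∂y = [65·(-0.23) − 75·(-0.19)] / 300 = -0.002333
|∇h| = √(0.0006667² + -0.002333²) = 0.002426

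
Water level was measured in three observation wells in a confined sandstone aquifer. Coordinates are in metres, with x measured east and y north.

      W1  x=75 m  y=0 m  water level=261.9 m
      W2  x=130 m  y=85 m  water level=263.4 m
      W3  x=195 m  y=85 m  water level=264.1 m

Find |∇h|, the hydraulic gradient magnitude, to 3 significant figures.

0.0152

Taking W1 as reference: W2−W1 = (55, 85, +1.5); W3−W1 = (120, 85, +2.2).
Determinant of the coordinate differences = 55·85 − 120·85 = -5525.
∂h/∂x = [(+1.5)·85 − (+2.2)·85] / -5525 = +0.01077
∂h/∂y = [55·(+2.2) − 120·(+1.5)] / -5525 = +0.01068
|∇h| = √(0.01077² + 0.01068²) = 0.01517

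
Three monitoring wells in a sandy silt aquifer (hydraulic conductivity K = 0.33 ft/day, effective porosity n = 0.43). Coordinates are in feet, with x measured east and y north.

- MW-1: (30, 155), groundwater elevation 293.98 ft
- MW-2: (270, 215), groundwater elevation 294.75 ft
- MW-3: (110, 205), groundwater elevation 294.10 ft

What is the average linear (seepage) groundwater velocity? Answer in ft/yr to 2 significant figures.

Differences from MW-1: to MW-2 (Δx, Δy, Δh) = (240, 60, +0.77); to MW-3 = (80, 50, +0.12).
Determinant of the coordinate differences = 240·50 − 80·60 = 7200.
∂h/∂x = [(+0.77)·50 − (+0.12)·60] / 7200 = +0.004347
∂h/∂y = [240·(+0.12) − 80·(+0.77)] / 7200 = -0.004556
|∇h| = √(0.004347² + -0.004556²) = 0.006297
Seepage velocity v = K·i/n = 0.33 × 0.006297 / 0.43 = 0.004833 ft/day = 1.765 ft/yr.

1.8 ft/yr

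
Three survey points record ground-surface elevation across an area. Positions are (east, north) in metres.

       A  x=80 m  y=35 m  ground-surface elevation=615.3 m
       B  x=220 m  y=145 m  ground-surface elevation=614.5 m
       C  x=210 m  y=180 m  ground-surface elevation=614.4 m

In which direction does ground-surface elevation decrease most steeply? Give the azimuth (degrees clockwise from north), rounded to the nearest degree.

Taking A as reference: B−A = (140, 110, -0.8); C−A = (130, 145, -0.9).
Solve a·Δx + b·Δy = Δz: det = 140·145 − 130·110 = 6000.
∂z/∂x = [(-0.8)·145 − (-0.9)·110] / 6000 = -0.002833
∂z/∂y = [140·(-0.9) − 130·(-0.8)] / 6000 = -0.003667
Steepest decrease is along −∇f: components (+0.002833 E, +0.003667 N).
Azimuth = atan2(+0.002833, +0.003667) = 37.7° ≈ 038°.

038°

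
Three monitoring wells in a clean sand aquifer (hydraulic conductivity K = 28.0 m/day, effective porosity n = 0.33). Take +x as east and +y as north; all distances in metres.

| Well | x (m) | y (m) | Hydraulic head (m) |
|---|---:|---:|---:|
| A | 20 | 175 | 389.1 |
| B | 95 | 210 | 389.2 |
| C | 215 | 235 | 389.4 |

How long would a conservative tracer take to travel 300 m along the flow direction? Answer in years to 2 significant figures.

With h = a·x + b·y + c and A as origin, the differences give:
  75·a + 35·b = +0.1
  195·a + 60·b = +0.3
Eliminate b (×60 and ×35, subtract): -2325·a = -4.50 → a = ∂h/∂x = +0.001935
Back-substitute: b = ∂h/∂y = -0.001290.
|∇h| = √(0.001935² + -0.001290²) = 0.002326
Seepage velocity v = K·i/n = 28.0 × 0.002326 / 0.33 = 0.1974 m/day.
t = 300 / 0.1974 = 1520 days = 4.16 years.

4.2 years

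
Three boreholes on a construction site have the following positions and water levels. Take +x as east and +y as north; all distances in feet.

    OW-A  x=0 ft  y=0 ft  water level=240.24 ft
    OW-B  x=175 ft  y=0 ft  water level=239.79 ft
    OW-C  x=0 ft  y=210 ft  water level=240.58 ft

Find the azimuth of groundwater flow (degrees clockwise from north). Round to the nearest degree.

122°

∂h/∂x = (239.79 − 240.24) / (175 − 0) = -0.002571
∂h/∂y = (240.58 − 240.24) / (210 − 0) = +0.001619
Flow direction (−∇h) has components (+0.002571 E, -0.001619 N).
Azimuth = atan2(E, N) = atan2(+0.002571, -0.001619) = 122.2° ≈ 122°.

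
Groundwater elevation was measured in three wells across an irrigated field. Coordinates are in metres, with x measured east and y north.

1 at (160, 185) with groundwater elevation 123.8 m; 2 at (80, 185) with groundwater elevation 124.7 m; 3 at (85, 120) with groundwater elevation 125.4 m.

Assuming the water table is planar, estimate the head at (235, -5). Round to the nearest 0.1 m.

With h = a·x + b·y + c and 1 as origin, the differences give:
  (-80)·a + 0·b = +0.9
  (-75)·a + (-65)·b = +1.6
Eliminate b (×(-65) and ×0, subtract): 5200·a = -58.50 → a = ∂h/∂x = -0.01125
Back-substitute: b = ∂h/∂y = -0.01163.
h(235, -5) = 123.8 + (-0.01125)·(75) + (-0.01163)·(-190) = 123.8 -0.844 +2.211 = 125.167 m.

125.2 m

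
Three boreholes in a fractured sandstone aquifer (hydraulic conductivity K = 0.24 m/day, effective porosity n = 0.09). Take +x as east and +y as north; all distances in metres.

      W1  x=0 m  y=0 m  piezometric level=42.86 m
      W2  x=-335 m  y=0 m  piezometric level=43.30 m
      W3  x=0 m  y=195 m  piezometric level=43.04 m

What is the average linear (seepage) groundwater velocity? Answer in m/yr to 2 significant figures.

1.6 m/yr

∂h/∂x = (43.30 − 42.86) / (-335 − 0) = -0.001313
∂h/∂y = (43.04 − 42.86) / (195 − 0) = +0.0009231
|∇h| = √(-0.001313² + 0.0009231²) = 0.001605
Seepage velocity v = K·i/n = 0.24 × 0.001605 / 0.09 = 0.00428 m/day = 1.563 m/yr.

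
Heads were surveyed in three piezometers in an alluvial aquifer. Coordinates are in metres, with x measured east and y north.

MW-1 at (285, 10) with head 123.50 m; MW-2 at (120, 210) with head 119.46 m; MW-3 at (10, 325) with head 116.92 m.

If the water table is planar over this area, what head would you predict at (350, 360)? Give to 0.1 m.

121.5 m

Taking MW-1 as reference: MW-2−MW-1 = (-165, 200, -4.04); MW-3−MW-1 = (-275, 315, -6.58).
Determinant of the coordinate differences = (-165)·315 − (-275)·200 = 3025.
∂h/∂x = [(-4.04)·315 − (-6.58)·200] / 3025 = +0.01435
∂h/∂y = [(-165)·(-6.58) − (-275)·(-4.04)] / 3025 = -0.008364
h(350, 360) = 123.50 + (+0.01435)·(65) + (-0.008364)·(350) = 123.50 +0.933 -2.927 = 121.505 m.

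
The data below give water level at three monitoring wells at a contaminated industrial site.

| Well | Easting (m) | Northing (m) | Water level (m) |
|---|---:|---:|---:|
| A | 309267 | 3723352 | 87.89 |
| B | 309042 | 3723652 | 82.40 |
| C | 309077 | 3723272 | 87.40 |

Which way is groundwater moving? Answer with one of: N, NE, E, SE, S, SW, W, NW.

Taking A as reference: B−A = (-225, 300, -5.49); C−A = (-190, -80, -0.49).
Solve a·Δx + b·Δy = Δh: det = (-225)·(-80) − (-190)·300 = 75000.
∂h/∂x = [(-5.49)·(-80) − (-0.49)·300] / 75000 = +0.007816
∂h/∂y = [(-225)·(-0.49) − (-190)·(-5.49)] / 75000 = -0.01244
Flow = −∇h = (-0.007816 east, +0.01244 north), which points northwest.

NW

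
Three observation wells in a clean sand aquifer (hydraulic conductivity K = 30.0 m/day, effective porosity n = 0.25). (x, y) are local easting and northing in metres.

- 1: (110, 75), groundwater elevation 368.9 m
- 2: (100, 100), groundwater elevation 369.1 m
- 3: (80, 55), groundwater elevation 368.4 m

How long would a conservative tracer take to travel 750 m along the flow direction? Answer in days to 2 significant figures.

With h = a·x + b·y + c and 1 as origin, the differences give:
  (-10)·a + 25·b = +0.2
  (-30)·a + (-20)·b = -0.5
Eliminate b (×(-20) and ×25, subtract): 950·a = 8.50 → a = ∂h/∂x = +0.008947
Back-substitute: b = ∂h/∂y = +0.01158.
|∇h| = √(0.008947² + 0.01158²) = 0.01463
Seepage velocity v = K·i/n = 30.0 × 0.01463 / 0.25 = 1.756 m/day.
t = 750 / 1.756 = 427.1 days.

430 days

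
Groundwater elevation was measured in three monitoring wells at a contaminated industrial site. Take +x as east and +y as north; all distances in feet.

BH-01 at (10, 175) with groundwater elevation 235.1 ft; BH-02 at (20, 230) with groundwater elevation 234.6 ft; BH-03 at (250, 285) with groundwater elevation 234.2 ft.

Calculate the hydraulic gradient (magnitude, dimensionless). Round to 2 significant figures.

0.0092

Three-point gradient (reference BH-01): Δ to BH-02 = (10, 55, -0.5), Δ to BH-03 = (240, 110, -0.9).
∂h/∂x = +0.0004545, ∂h/∂y = -0.009174 (det = -12100).
|∇h| = √(0.0004545² + -0.009174²) = 0.009185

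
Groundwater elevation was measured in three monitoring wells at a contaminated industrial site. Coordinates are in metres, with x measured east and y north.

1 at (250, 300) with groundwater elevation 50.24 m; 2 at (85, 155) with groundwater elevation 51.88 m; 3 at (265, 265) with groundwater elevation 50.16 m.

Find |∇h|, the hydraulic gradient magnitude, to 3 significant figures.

Three-point gradient (reference 1): Δ to 2 = (-165, -145, +1.64), Δ to 3 = (15, -35, -0.08).
∂h/∂x = -0.008679, ∂h/∂y = -0.001434 (det = 7950).
|∇h| = √(-0.008679² + -0.001434²) = 0.008797

0.00880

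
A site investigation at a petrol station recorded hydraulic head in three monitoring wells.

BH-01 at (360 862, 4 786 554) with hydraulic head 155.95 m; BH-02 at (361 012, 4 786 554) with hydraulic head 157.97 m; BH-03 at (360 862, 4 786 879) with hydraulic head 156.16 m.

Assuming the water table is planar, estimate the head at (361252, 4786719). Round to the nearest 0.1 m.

∂h/∂x = (157.97 − 155.95) / (361012 − 360862) = +0.01347
∂h/∂y = (156.16 − 155.95) / (4786879 − 4786554) = +0.0006462
h(361252, 4786719) = 155.95 + (+0.01347)·(390) + (+0.0006462)·(165) = 155.95 +5.252 +0.107 = 161.309 m.

161.3 m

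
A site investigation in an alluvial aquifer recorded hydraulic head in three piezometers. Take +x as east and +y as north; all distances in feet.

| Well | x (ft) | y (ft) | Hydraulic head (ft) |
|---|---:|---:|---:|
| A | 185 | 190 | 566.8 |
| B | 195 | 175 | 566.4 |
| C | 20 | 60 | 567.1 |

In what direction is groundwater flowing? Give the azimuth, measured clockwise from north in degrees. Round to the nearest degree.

138°

Differences from A: to B (Δx, Δy, Δh) = (10, -15, -0.4); to C = (-165, -130, +0.3).
Solve a·Δx + b·Δy = Δh: det = 10·(-130) − (-165)·(-15) = -3775.
∂h/∂x = [(-0.4)·(-130) − (+0.3)·(-15)] / -3775 = -0.01497
∂h/∂y = [10·(+0.3) − (-165)·(-0.4)] / -3775 = +0.01669
Flow direction (−∇h) has components (+0.01497 E, -0.01669 N).
Azimuth = atan2(E, N) = atan2(+0.01497, -0.01669) = 138.1° ≈ 138°.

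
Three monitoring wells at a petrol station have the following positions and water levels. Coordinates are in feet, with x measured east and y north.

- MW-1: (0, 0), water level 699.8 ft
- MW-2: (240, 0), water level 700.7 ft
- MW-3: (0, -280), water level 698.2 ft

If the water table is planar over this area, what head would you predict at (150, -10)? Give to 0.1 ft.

∂h/∂x = (700.7 − 699.8) / (240 − 0) = +0.003750
∂h/∂y = (698.2 − 699.8) / (-280 − 0) = +0.005714
h(150, -10) = 699.8 + (+0.003750)·(150) + (+0.005714)·(-10) = 699.8 +0.563 -0.057 = 700.305 ft.

700.3 ft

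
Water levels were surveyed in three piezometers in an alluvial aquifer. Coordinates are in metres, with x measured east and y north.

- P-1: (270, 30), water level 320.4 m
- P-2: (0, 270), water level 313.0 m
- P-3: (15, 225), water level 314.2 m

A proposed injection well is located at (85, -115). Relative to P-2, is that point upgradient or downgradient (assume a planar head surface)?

Taking P-1 as reference: P-2−P-1 = (-270, 240, -7.4); P-3−P-1 = (-255, 195, -6.2).
Determinant of the coordinate differences = (-270)·195 − (-255)·240 = 8550.
∂h/∂x = [(-7.4)·195 − (-6.2)·240] / 8550 = +0.005263
∂h/∂y = [(-270)·(-6.2) − (-255)·(-7.4)] / 8550 = -0.02491
Head at (85, -115) = 320.4 + (+0.005263)·(-185) + (-0.02491)·(-145) = 323.04 m.
That is higher than the 313.0 m at P-2, so the point is upgradient.

upgradient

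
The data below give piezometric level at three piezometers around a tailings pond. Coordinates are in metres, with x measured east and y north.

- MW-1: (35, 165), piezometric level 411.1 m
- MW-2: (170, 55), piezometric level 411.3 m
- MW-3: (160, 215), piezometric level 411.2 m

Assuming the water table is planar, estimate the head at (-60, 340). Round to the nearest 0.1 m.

With h = a·x + b·y + c and MW-1 as origin, the differences give:
  135·a + (-110)·b = +0.2
  125·a + 50·b = +0.1
Eliminate b (×50 and ×(-110), subtract): 20500·a = 21.00 → a = ∂h/∂x = +0.001024
Back-substitute: b = ∂h/∂y = -0.0005610.
h(-60, 340) = 411.1 + (+0.001024)·(-95) + (-0.0005610)·(175) = 411.1 -0.097 -0.098 = 410.905 m.

410.9 m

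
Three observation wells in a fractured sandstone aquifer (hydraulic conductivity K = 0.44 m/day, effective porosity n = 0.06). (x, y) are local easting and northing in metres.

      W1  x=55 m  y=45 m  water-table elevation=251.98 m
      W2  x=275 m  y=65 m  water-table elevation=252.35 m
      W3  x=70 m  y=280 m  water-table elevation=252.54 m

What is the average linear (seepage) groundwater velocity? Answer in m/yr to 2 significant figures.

7.3 m/yr

Differences from W1: to W2 (Δx, Δy, Δh) = (220, 20, +0.37); to W3 = (15, 235, +0.56).
Determinant of the coordinate differences = 220·235 − 15·20 = 51400.
∂h/∂x = [(+0.37)·235 − (+0.56)·20] / 51400 = +0.001474
∂h/∂y = [220·(+0.56) − 15·(+0.37)] / 51400 = +0.002289
|∇h| = √(0.001474² + 0.002289²) = 0.002723
Seepage velocity v = K·i/n = 0.44 × 0.002723 / 0.06 = 0.01997 m/day = 7.294 m/yr.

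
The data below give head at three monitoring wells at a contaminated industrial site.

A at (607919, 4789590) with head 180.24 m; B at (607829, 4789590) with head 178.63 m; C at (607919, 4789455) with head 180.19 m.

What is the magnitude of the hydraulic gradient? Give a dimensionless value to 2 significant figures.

∂h/∂x = (178.63 − 180.24) / (607829 − 607919) = +0.01789
∂h/∂y = (180.19 − 180.24) / (4789455 − 4789590) = +0.0003704
|∇h| = √(0.01789² + 0.0003704²) = 0.01789

0.018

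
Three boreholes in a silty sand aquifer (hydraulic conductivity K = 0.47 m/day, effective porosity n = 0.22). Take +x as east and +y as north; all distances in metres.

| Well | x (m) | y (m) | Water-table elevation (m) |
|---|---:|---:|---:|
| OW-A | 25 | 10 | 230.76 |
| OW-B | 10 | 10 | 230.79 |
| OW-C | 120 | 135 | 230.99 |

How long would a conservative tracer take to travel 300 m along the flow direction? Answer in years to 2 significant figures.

Taking OW-A as reference: OW-B−OW-A = (-15, 0, +0.03); OW-C−OW-A = (95, 125, +0.23).
Solve a·Δx + b·Δy = Δh: det = (-15)·125 − 95·0 = -1875.
∂h/∂x = [(+0.03)·125 − (+0.23)·0] / -1875 = -0.002000
∂h/∂y = [(-15)·(+0.23) − 95·(+0.03)] / -1875 = +0.003360
|∇h| = √(-0.002000² + 0.003360²) = 0.00391
Seepage velocity v = K·i/n = 0.47 × 0.00391 / 0.22 = 0.008353 m/day.
t = 300 / 0.008353 = 3.592e+04 days = 98.3 years.

98 years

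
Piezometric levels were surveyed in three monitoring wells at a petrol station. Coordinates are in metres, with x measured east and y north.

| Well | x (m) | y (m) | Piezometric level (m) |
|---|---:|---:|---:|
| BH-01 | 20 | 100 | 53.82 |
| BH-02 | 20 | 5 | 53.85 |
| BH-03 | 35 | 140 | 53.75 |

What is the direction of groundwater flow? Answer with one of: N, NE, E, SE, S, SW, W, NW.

Differences from BH-01: to BH-02 (Δx, Δy, Δh) = (0, -95, +0.03); to BH-03 = (15, 40, -0.07).
Solve a·Δx + b·Δy = Δh: det = 0·40 − 15·(-95) = 1425.
∂h/∂x = [(+0.03)·40 − (-0.07)·(-95)] / 1425 = -0.003825
∂h/∂y = [0·(-0.07) − 15·(+0.03)] / 1425 = -0.0003158
Flow = −∇h = (+0.003825 east, +0.0003158 north), which points east.

E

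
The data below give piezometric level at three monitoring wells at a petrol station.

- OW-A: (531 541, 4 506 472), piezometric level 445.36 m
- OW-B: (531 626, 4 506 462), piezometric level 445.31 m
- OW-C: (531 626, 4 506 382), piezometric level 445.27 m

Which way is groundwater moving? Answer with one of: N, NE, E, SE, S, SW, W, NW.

With h = a·x + b·y + c and OW-A as origin, the differences give:
  85·a + (-10)·b = -0.05
  85·a + (-90)·b = -0.09
Eliminate b (×(-90) and ×(-10), subtract): -6800·a = 3.600 → a = ∂h/∂x = -0.0005294
Back-substitute: b = ∂h/∂y = +0.0005000.
Flow = −∇h = (+0.0005294 east, -0.0005000 north), which points southeast.

SE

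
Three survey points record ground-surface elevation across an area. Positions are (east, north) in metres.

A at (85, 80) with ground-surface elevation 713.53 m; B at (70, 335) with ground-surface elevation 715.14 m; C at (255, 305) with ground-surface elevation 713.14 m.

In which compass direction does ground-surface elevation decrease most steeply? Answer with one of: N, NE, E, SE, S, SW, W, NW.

SE

With z = a·x + b·y + c and A as origin, the differences give:
  (-15)·a + 255·b = +1.61
  170·a + 225·b = -0.39
Eliminate b (×225 and ×255, subtract): -46725·a = 461.700 → a = ∂z/∂x = -0.009881
Back-substitute: b = ∂z/∂y = +0.005732.
Steepest decrease is along −∇f = (+0.009881 E, -0.005732 N) → southeast.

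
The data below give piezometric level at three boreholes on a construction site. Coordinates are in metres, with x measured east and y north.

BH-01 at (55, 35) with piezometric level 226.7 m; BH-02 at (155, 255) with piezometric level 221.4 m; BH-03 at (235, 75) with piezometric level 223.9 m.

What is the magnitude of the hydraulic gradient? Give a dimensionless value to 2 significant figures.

0.022

Differences from BH-01: to BH-02 (Δx, Δy, Δh) = (100, 220, -5.3); to BH-03 = (180, 40, -2.8).
Determinant of the coordinate differences = 100·40 − 180·220 = -35600.
∂h/∂x = [(-5.3)·40 − (-2.8)·220] / -35600 = -0.01135
∂h/∂y = [100·(-2.8) − 180·(-5.3)] / -35600 = -0.01893
|∇h| = √(-0.01135² + -0.01893²) = 0.02207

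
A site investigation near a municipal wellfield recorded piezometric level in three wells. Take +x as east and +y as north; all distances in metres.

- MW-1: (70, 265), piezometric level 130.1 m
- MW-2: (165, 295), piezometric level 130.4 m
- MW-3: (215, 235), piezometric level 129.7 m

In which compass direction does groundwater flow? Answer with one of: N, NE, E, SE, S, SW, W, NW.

S

With h = a·x + b·y + c and MW-1 as origin, the differences give:
  95·a + 30·b = +0.3
  145·a + (-30)·b = -0.4
Eliminate b (×(-30) and ×30, subtract): -7200·a = 3.00 → a = ∂h/∂x = -0.0004167
Back-substitute: b = ∂h/∂y = +0.01132.
Flow = −∇h = (+0.0004167 east, -0.01132 north), which points south.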